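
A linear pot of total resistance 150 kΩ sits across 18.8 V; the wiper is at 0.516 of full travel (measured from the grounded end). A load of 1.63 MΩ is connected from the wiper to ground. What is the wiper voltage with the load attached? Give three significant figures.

The wiper splits the pot into (1−α)R = 72.60 kΩ above and αR = 77.40 kΩ below.
Lower section ‖ load = 73.89 kΩ.
V_wiper = 18.8 × 73.89/(72.60 + 73.89) = 9.48 V.

V ≈ 9.48 V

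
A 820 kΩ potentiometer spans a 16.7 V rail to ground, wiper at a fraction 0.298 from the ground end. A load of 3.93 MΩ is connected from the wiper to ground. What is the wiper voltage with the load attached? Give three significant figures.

The wiper splits the pot into (1−α)R = 575.6 kΩ above and αR = 244.4 kΩ below.
Lower section ‖ load = 230.1 kΩ.
V_wiper = 16.7 × 230.1/(575.6 + 230.1) = 4.77 V.

V ≈ 4.77 V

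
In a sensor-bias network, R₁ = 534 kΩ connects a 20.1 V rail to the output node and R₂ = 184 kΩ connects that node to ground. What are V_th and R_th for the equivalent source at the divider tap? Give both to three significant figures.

V_th is the open-circuit tap voltage: 20.1 × 184/(534 + 184) = 5.15 V.
With the supply zeroed, R₁ and R₂ appear in parallel from the tap: R_th = R₁‖R₂ = (534 × 184)/718.0 = 137 kΩ.

V_th = 5.15 V, R_th = 137 kΩ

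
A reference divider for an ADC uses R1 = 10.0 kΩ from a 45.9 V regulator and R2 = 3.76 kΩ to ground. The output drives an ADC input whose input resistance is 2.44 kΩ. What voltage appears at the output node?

The load sits in parallel with R2: R2‖R_L = (3.76 × 2.44) / (3.76 + 2.44) = 1.480 kΩ.
V_out = 45.9 × 1.480 / (10.0 + 1.480) = 45.9 × 1.480/11.48 = 5.92 V.
(Unloaded it would have been 12.5 V.)

V_out ≈ 5.92 V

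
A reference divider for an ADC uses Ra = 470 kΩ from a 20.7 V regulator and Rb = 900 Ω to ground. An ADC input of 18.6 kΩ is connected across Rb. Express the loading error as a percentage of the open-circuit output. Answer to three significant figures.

The divider's output (Thévenin) resistance is Ra‖Rb = 898.3 Ω.
Fractional drop under load = R_th/(R_th + R_L) = 898.3 / (898.3 + 18600) = 0.04607.
So the output falls by 4.61 %.

4.61 %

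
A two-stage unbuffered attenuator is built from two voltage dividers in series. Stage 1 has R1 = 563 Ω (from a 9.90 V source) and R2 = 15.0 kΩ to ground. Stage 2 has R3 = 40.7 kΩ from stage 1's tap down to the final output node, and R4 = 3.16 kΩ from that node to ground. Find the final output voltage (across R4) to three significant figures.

V_out ≈ 0.679 V

Stage 2 presents R3+R4 = 43860 Ω as a load on stage 1's tap.
Stage 1's lower leg becomes R2‖(R3+R4) = 11180 Ω, so V_mid = 9.90 × 11180/11740 = 9.425 V.
Stage 2 is itself unloaded: V_out = V_mid × R4/(R3+R4) = 9.425 × 3160/43860 = 0.679 V.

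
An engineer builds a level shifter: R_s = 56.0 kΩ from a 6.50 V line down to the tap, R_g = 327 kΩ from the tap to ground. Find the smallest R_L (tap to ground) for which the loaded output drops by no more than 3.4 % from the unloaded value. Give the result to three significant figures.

R_L(min) ≈ 1.36 MΩ

Output resistance R_th = R_s‖R_g = (56.0 × 327)/383.0 = 47.81 kΩ.
The fractional drop is R_th/(R_th + R_L); requiring this ≤ 0.0340 gives R_L ≥ R_th(1/0.0340 − 1) = 47.81 × 28.41 = 1.36 MΩ.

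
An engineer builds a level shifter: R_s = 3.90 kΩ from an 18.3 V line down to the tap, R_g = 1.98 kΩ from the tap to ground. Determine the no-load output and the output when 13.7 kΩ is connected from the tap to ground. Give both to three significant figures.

Unloaded: 6.16 V; loaded: 5.62 V

Open-circuit: V = 18.3 × 1.98/(3.90 + 1.98) = 6.16 V.
With the load, R_g becomes R_g‖R_L = 1.730 kΩ, so V = 18.3 × 1.730/5.630 = 5.62 V.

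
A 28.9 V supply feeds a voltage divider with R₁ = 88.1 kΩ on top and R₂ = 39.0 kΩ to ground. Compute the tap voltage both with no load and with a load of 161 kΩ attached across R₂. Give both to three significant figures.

Open-circuit: V = 28.9 × 39.0/(88.1 + 39.0) = 8.87 V.
With the load, R₂ becomes R₂‖R_L = 31.39 kΩ, so V = 28.9 × 31.39/119.5 = 7.59 V.

Unloaded: 8.87 V; loaded: 7.59 V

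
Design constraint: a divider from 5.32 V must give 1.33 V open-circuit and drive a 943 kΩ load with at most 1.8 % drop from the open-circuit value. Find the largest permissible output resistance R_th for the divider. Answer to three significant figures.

R_th ≤ 17.3 kΩ

Loading drop = R_th/(R_th + R_L) ≤ 0.0180, so R_th ≤ R_L · ε/(1−ε) = 943 kΩ × 0.0180/0.9820 = 17.3 kΩ.
(Any R1, R2 with R2/(R1+R2) = 0.250 and R1‖R2 ≤ 17.3 kΩ will meet the spec.)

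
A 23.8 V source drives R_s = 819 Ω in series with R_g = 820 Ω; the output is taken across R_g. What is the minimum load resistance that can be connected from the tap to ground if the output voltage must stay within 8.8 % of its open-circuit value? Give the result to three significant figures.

Output resistance R_th = R_s‖R_g = (819 × 820)/1639 = 409.7 Ω.
The fractional drop is R_th/(R_th + R_L); requiring this ≤ 0.0880 gives R_L ≥ R_th(1/0.0880 − 1) = 409.7 × 10.36 = 4.25 kΩ.

R_L(min) ≈ 4.25 kΩ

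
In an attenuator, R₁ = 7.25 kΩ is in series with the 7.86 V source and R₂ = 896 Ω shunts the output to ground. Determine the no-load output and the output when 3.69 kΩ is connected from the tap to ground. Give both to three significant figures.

Open-circuit: V = 7.86 × 896/(7250 + 896) = 0.865 V.
With the load, R₂ becomes R₂‖R_L = 720.9 Ω, so V = 7.86 × 720.9/7971 = 0.711 V.

Unloaded: 0.865 V; loaded: 0.711 V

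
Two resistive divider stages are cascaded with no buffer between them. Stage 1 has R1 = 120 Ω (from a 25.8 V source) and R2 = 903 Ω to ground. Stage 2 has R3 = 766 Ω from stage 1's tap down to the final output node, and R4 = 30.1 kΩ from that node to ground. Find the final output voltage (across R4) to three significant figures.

V_out ≈ 22.1 V

Stage 2 presents R3+R4 = 30870 Ω as a load on stage 1's tap.
Stage 1's lower leg becomes R2‖(R3+R4) = 877.3 Ω, so V_mid = 25.8 × 877.3/997.3 = 22.70 V.
Stage 2 is itself unloaded: V_out = V_mid × R4/(R3+R4) = 22.70 × 30100/30870 = 22.1 V.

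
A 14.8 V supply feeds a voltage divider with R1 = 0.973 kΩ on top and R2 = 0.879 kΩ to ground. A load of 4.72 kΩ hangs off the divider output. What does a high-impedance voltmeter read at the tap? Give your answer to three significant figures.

The load sits in parallel with R2: R2‖R_L = (879 × 4720) / (879 + 4720) = 741.0 Ω.
V_out = 14.8 × 741.0 / (973 + 741.0) = 14.8 × 741.0/1714 = 6.40 V.

V_out ≈ 6.40 V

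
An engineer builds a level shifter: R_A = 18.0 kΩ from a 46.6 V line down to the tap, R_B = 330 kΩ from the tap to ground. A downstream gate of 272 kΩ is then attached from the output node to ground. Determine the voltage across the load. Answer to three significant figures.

The load sits in parallel with R_B: R_B‖R_L = (330 × 272) / (330 + 272) = 149.1 kΩ.
V_out = 46.6 × 149.1 / (18.0 + 149.1) = 46.6 × 149.1/167.1 = 41.6 V.

V_out ≈ 41.6 V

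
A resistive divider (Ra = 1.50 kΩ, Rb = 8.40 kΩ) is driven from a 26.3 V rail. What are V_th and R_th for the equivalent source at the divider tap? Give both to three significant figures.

V_th is the open-circuit tap voltage: 26.3 × 8.40/(1.50 + 8.40) = 22.3 V.
With the supply zeroed, Ra and Rb appear in parallel from the tap: R_th = Ra‖Rb = (1.50 × 8.40)/9.900 = 1.27 kΩ.

V_th = 22.3 V, R_th = 1.27 kΩ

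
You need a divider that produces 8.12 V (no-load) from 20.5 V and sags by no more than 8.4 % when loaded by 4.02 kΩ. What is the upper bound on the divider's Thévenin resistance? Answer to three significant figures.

R_th ≤ 369 Ω

Loading drop = R_th/(R_th + R_L) ≤ 0.0840, so R_th ≤ R_L · ε/(1−ε) = 4.02 kΩ × 0.0840/0.9160 = 369 Ω.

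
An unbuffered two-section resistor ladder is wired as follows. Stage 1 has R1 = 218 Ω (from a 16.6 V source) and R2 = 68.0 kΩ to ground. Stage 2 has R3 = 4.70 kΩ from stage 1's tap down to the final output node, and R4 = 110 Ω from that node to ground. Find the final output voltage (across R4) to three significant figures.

V_out ≈ 0.362 V

Stage 2 presents R3+R4 = 4810 Ω as a load on stage 1's tap.
Stage 1's lower leg becomes R2‖(R3+R4) = 4492 Ω, so V_mid = 16.6 × 4492/4710 = 15.83 V.
Stage 2 is itself unloaded: V_out = V_mid × R4/(R3+R4) = 15.83 × 110/4810 = 0.362 V.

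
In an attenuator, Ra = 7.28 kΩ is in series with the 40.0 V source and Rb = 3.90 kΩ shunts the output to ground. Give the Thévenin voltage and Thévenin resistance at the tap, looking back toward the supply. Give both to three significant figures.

V_th is the open-circuit tap voltage: 40.0 × 3.90/(7.28 + 3.90) = 14.0 V.
With the supply zeroed, Ra and Rb appear in parallel from the tap: R_th = Ra‖Rb = (7.28 × 3.90)/11.18 = 2.54 kΩ.

V_th = 14.0 V, R_th = 2.54 kΩ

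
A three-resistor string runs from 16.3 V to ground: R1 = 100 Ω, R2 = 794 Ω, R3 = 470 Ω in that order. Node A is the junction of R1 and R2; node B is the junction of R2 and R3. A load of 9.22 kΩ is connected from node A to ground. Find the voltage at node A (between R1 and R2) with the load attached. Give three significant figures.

V ≈ 15.0 V

Below node A the series string R2+R3 = 1264 Ω sits in parallel with the 9220 Ω load: 1112 Ω.
V_A = 16.3 × 1112/(100 + 1112) = 15.0 V.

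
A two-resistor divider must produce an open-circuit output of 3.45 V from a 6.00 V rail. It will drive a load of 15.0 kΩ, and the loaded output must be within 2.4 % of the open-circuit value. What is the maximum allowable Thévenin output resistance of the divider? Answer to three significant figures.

Loading drop = R_th/(R_th + R_L) ≤ 0.0240, so R_th ≤ R_L · ε/(1−ε) = 15.0 kΩ × 0.0240/0.9760 = 369 Ω.

R_th ≤ 369 Ω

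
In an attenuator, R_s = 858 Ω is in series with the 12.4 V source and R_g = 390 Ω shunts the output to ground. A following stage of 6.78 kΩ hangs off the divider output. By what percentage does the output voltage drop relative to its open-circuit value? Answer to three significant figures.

The divider's output (Thévenin) resistance is R_s‖R_g = 268.1 Ω.
Fractional drop under load = R_th/(R_th + R_L) = 268.1 / (268.1 + 6780) = 0.03804.
So the output falls by 3.80 %.

3.80 %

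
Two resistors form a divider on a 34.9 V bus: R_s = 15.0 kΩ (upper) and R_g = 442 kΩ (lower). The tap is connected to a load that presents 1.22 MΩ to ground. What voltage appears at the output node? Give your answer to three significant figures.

V_out ≈ 33.4 V

The load sits in parallel with R_g: R_g‖R_L = (442 × 1220) / (442 + 1220) = 324.5 kΩ.
V_out = 34.9 × 324.5 / (15.0 + 324.5) = 34.9 × 324.5/339.5 = 33.4 V.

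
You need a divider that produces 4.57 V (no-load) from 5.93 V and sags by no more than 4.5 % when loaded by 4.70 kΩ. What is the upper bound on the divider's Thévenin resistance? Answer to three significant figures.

R_th ≤ 221 Ω

Loading drop = R_th/(R_th + R_L) ≤ 0.0450, so R_th ≤ R_L · ε/(1−ε) = 4.70 kΩ × 0.0450/0.9550 = 221 Ω.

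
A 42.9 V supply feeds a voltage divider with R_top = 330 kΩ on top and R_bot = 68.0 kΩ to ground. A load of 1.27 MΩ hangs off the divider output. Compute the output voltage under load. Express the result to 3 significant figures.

The load sits in parallel with R_bot: R_bot‖R_L = (68.0 × 1270) / (68.0 + 1270) = 64.54 kΩ.
V_out = 42.9 × 64.54 / (330 + 64.54) = 42.9 × 64.54/394.5 = 7.02 V.

V_out ≈ 7.02 V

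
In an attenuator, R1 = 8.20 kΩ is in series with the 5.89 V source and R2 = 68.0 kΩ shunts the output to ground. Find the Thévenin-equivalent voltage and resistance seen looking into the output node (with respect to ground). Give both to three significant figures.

V_th = 5.26 V, R_th = 7.32 kΩ

V_th is the open-circuit tap voltage: 5.89 × 68.0/(8.20 + 68.0) = 5.26 V.
With the supply zeroed, R1 and R2 appear in parallel from the tap: R_th = R1‖R2 = (8.20 × 68.0)/76.20 = 7.32 kΩ.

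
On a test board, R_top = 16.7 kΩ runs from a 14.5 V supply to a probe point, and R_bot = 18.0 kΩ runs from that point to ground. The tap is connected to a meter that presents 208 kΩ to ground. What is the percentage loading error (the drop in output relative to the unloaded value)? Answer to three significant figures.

The divider's output (Thévenin) resistance is R_top‖R_bot = 8.663 kΩ.
Fractional drop under load = R_th/(R_th + R_L) = 8.663 / (8.663 + 208) = 0.03998.
So the output falls by 4.00 %.

4.00 %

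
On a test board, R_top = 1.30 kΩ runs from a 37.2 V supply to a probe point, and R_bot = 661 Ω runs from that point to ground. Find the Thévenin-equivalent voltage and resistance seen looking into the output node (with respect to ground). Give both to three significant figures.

V_th is the open-circuit tap voltage: 37.2 × 661/(1300 + 661) = 12.5 V.
With the supply zeroed, R_top and R_bot appear in parallel from the tap: R_th = R_top‖R_bot = (1300 × 661)/1961 = 438 Ω.

V_th = 12.5 V, R_th = 438 Ω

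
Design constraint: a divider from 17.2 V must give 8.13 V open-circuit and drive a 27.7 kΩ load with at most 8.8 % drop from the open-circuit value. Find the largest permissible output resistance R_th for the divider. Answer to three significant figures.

R_th ≤ 2.67 kΩ

Loading drop = R_th/(R_th + R_L) ≤ 0.0880, so R_th ≤ R_L · ε/(1−ε) = 27.7 kΩ × 0.0880/0.9120 = 2.67 kΩ.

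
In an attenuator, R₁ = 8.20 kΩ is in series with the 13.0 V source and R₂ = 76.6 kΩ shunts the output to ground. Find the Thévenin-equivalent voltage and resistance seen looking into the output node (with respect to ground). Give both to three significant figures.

V_th is the open-circuit tap voltage: 13.0 × 76.6/(8.20 + 76.6) = 11.7 V.
With the supply zeroed, R₁ and R₂ appear in parallel from the tap: R_th = R₁‖R₂ = (8.20 × 76.6)/84.80 = 7.41 kΩ.

V_th = 11.7 V, R_th = 7.41 kΩ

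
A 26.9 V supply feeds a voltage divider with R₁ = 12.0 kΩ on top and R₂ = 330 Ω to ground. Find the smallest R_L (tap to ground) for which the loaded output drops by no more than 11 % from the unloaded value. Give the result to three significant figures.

R_L(min) ≈ 2.60 kΩ

Output resistance R_th = R₁‖R₂ = (12000 × 330)/12330 = 321.2 Ω.
The fractional drop is R_th/(R_th + R_L); requiring this ≤ 0.110 gives R_L ≥ R_th(1/0.110 − 1) = 321.2 × 8.091 = 2.60 kΩ.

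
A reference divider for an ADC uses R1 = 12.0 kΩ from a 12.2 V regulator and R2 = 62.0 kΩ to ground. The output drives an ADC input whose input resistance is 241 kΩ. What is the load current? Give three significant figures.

I_L ≈ 0.0407 mA

R2‖R_L = 49.31 kΩ; V_out = 12.2 × 49.31/61.31 = 9.812 V.
I_L = V_out / R_L = 9.812 / 241 kΩ = 0.0407 mA.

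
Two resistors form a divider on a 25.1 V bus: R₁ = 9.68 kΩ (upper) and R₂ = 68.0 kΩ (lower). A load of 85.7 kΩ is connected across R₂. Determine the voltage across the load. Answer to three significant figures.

The load sits in parallel with R₂: R₂‖R_L = (68.0 × 85.7) / (68.0 + 85.7) = 37.92 kΩ.
V_out = 25.1 × 37.92 / (9.68 + 37.92) = 25.1 × 37.92/47.60 = 20.0 V.

V_out ≈ 20.0 V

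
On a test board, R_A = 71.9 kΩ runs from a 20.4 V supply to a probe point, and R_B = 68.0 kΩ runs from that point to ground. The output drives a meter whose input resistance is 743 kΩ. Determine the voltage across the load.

The load sits in parallel with R_B: R_B‖R_L = (68.0 × 743) / (68.0 + 743) = 62.30 kΩ.
V_out = 20.4 × 62.30 / (71.9 + 62.30) = 20.4 × 62.30/134.2 = 9.47 V.

V_out ≈ 9.47 V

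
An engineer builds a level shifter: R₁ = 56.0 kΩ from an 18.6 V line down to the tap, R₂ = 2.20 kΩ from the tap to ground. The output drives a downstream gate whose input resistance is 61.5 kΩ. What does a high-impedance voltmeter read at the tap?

The load sits in parallel with R₂: R₂‖R_L = (2.20 × 61.5) / (2.20 + 61.5) = 2.124 kΩ.
V_out = 18.6 × 2.124 / (56.0 + 2.124) = 18.6 × 2.124/58.12 = 0.680 V.
(Unloaded it would have been 0.703 V.)

V_out ≈ 0.680 V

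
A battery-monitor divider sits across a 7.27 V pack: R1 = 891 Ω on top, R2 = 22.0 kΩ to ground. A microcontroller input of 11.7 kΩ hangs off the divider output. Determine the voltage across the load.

V_out ≈ 6.51 V

The load sits in parallel with R2: R2‖R_L = (22000 × 11700) / (22000 + 11700) = 7638 Ω.
V_out = 7.27 × 7638 / (891 + 7638) = 7.27 × 7638/8529 = 6.51 V.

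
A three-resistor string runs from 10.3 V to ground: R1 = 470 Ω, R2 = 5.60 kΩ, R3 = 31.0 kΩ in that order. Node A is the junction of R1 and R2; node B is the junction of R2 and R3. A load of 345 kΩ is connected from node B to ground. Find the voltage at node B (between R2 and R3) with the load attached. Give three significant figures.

At node B, R3 is in parallel with the load: R3‖R_L = 28440 Ω.
Below node A the resistance is R2 + (R3‖R_L) = 34040 Ω, so V_A = 10.3 × 34040/34510 = 10.16 V.
Then V_B = V_A × (R3‖R_L)/(R2 + R3‖R_L) = 10.16 × 28440/34040 = 8.49 V.

V ≈ 8.49 V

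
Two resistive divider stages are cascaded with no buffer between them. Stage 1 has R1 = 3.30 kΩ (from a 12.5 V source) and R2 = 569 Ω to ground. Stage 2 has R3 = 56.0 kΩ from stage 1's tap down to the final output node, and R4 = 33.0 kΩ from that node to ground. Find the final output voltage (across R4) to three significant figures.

Stage 2 presents R3+R4 = 89000 Ω as a load on stage 1's tap.
Stage 1's lower leg becomes R2‖(R3+R4) = 565.4 Ω, so V_mid = 12.5 × 565.4/3865 = 1.828 V.
Stage 2 is itself unloaded: V_out = V_mid × R4/(R3+R4) = 1.828 × 33000/89000 = 0.678 V.

V_out ≈ 0.678 V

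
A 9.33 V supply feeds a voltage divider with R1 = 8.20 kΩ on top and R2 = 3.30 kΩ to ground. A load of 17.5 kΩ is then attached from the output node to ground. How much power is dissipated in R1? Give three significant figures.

P ≈ 5.92 mW

Total resistance from the source is R1 + (R2‖R_L) = 10.98 kΩ, so I = 9.33/10.98 kΩ = 0.8500 mA.
P = I²·R1 = (0.8500 mA)² × 8.20 kΩ = 5.92 mW.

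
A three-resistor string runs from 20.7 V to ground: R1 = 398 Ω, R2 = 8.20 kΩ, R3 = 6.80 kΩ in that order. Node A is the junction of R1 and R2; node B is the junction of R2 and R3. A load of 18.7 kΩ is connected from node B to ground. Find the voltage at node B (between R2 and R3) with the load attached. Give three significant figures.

V ≈ 7.60 V

At node B, R3 is in parallel with the load: R3‖R_L = 4987 Ω.
Below node A the resistance is R2 + (R3‖R_L) = 13190 Ω, so V_A = 20.7 × 13190/13580 = 20.09 V.
Then V_B = V_A × (R3‖R_L)/(R2 + R3‖R_L) = 20.09 × 4987/13190 = 7.60 V.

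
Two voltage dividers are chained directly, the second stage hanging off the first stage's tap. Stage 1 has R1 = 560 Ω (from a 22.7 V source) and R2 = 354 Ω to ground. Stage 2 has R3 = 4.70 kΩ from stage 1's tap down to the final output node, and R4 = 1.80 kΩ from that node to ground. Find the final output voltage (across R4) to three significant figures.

V_out ≈ 2.36 V

Stage 2 presents R3+R4 = 6500 Ω as a load on stage 1's tap.
Stage 1's lower leg becomes R2‖(R3+R4) = 335.7 Ω, so V_mid = 22.7 × 335.7/895.7 = 8.508 V.
Stage 2 is itself unloaded: V_out = V_mid × R4/(R3+R4) = 8.508 × 1800/6500 = 2.36 V.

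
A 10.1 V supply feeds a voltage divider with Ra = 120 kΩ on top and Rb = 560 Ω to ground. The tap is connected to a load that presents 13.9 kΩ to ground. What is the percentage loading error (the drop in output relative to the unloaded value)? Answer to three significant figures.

3.86 %

The divider's output (Thévenin) resistance is Ra‖Rb = 557.4 Ω.
Fractional drop under load = R_th/(R_th + R_L) = 557.4 / (557.4 + 13900) = 0.03855.
So the output falls by 3.86 %.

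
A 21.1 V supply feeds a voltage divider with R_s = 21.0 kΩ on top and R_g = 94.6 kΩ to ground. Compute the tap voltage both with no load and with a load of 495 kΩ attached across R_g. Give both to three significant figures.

Unloaded: 17.3 V; loaded: 16.7 V

Open-circuit: V = 21.1 × 94.6/(21.0 + 94.6) = 17.3 V.
With the load, R_g becomes R_g‖R_L = 79.42 kΩ, so V = 21.1 × 79.42/100.4 = 16.7 V.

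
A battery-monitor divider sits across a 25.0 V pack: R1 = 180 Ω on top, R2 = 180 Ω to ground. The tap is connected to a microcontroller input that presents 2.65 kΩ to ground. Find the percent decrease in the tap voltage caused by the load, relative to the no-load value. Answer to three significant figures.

3.28 %

The divider's output (Thévenin) resistance is R1‖R2 = 90.00 Ω.
Fractional drop under load = R_th/(R_th + R_L) = 90.00 / (90.00 + 2650) = 0.03285.
So the output falls by 3.28 %.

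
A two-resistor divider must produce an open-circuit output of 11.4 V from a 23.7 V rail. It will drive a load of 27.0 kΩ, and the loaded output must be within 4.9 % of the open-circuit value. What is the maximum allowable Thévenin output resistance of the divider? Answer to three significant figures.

Loading drop = R_th/(R_th + R_L) ≤ 0.0490, so R_th ≤ R_L · ε/(1−ε) = 27.0 kΩ × 0.0490/0.9510 = 1.39 kΩ.

R_th ≤ 1.39 kΩ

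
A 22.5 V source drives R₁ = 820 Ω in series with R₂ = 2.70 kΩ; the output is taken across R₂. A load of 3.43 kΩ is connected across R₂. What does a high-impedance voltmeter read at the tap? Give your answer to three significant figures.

The load sits in parallel with R₂: R₂‖R_L = (2700 × 3430) / (2700 + 3430) = 1511 Ω.
V_out = 22.5 × 1511 / (820 + 1511) = 22.5 × 1511/2331 = 14.6 V.
(Unloaded it would have been 17.3 V.)

V_out ≈ 14.6 V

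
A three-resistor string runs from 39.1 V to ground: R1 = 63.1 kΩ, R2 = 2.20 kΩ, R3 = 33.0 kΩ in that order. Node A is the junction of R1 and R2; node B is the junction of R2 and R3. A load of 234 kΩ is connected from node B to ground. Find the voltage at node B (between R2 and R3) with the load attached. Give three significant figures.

V ≈ 12.0 V

At node B, R3 is in parallel with the load: R3‖R_L = 28.92 kΩ.
Below node A the resistance is R2 + (R3‖R_L) = 31.12 kΩ, so V_A = 39.1 × 31.12/94.22 = 12.91 V.
Then V_B = V_A × (R3‖R_L)/(R2 + R3‖R_L) = 12.91 × 28.92/31.12 = 12.0 V.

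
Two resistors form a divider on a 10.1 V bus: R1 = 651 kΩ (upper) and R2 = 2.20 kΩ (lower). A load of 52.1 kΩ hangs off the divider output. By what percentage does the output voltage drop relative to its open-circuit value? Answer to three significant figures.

4.04 %

The divider's output (Thévenin) resistance is R1‖R2 = 2.193 kΩ.
Fractional drop under load = R_th/(R_th + R_L) = 2.193 / (2.193 + 52.1) = 0.04038.
So the output falls by 4.04 %.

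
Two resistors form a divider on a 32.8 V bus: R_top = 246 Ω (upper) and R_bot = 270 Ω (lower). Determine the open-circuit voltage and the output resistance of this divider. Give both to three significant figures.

V_th = 17.2 V, R_th = 129 Ω

V_th is the open-circuit tap voltage: 32.8 × 270/(246 + 270) = 17.2 V.
With the supply zeroed, R_top and R_bot appear in parallel from the tap: R_th = R_top‖R_bot = (246 × 270)/516.0 = 129 Ω.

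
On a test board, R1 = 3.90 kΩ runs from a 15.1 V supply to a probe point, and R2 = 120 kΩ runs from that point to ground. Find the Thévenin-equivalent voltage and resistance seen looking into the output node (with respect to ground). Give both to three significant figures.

V_th is the open-circuit tap voltage: 15.1 × 120/(3.90 + 120) = 14.6 V.
With the supply zeroed, R1 and R2 appear in parallel from the tap: R_th = R1‖R2 = (3.90 × 120)/123.9 = 3.78 kΩ.

V_th = 14.6 V, R_th = 3.78 kΩ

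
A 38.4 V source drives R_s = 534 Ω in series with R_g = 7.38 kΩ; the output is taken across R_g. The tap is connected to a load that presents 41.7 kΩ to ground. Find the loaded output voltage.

V_out ≈ 35.4 V

The load sits in parallel with R_g: R_g‖R_L = (7380 × 41700) / (7380 + 41700) = 6270 Ω.
V_out = 38.4 × 6270 / (534 + 6270) = 38.4 × 6270/6804 = 35.4 V.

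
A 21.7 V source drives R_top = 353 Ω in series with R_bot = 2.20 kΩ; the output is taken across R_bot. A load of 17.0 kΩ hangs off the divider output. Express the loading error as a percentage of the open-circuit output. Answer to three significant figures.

1.76 %

The divider's output (Thévenin) resistance is R_top‖R_bot = 304.2 Ω.
Fractional drop under load = R_th/(R_th + R_L) = 304.2 / (304.2 + 17000) = 0.01758.
So the output falls by 1.76 %.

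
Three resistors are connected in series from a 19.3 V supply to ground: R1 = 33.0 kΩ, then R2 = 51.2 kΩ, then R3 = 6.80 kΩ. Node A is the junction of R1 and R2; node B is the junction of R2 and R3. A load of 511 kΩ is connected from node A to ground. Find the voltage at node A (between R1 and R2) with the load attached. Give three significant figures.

V ≈ 11.8 V

Below node A the series string R2+R3 = 58.00 kΩ sits in parallel with the 511 kΩ load: 52.09 kΩ.
V_A = 19.3 × 52.09/(33.0 + 52.09) = 11.8 V.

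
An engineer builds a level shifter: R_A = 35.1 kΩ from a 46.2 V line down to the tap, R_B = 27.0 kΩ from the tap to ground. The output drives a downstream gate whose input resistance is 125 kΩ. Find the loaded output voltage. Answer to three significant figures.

The load sits in parallel with R_B: R_B‖R_L = (27.0 × 125) / (27.0 + 125) = 22.20 kΩ.
V_out = 46.2 × 22.20 / (35.1 + 22.20) = 46.2 × 22.20/57.30 = 17.9 V.
(Unloaded it would have been 20.1 V.)

V_out ≈ 17.9 V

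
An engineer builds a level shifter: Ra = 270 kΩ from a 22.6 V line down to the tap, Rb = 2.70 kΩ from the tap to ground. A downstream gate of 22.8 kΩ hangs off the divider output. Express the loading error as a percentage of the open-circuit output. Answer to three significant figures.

The divider's output (Thévenin) resistance is Ra‖Rb = 2.673 kΩ.
Fractional drop under load = R_th/(R_th + R_L) = 2.673 / (2.673 + 22.8) = 0.1049.
So the output falls by 10.5 %.

10.5 %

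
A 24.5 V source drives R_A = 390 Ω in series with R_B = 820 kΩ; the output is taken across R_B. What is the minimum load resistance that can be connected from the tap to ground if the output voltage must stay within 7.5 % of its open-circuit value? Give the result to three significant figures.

R_L(min) ≈ 4.81 kΩ

Output resistance R_th = R_A‖R_B = (390 × 820000)/820400 = 389.8 Ω.
The fractional drop is R_th/(R_th + R_L); requiring this ≤ 0.0750 gives R_L ≥ R_th(1/0.0750 − 1) = 389.8 × 12.33 = 4.81 kΩ.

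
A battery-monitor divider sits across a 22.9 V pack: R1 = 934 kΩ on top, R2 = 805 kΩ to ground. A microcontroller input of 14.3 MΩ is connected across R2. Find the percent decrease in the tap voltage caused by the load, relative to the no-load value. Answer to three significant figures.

2.93 %

The divider's output (Thévenin) resistance is R1‖R2 = 432.4 kΩ.
Fractional drop under load = R_th/(R_th + R_L) = 432.4 / (432.4 + 14300) = 0.02935.
So the output falls by 2.93 %.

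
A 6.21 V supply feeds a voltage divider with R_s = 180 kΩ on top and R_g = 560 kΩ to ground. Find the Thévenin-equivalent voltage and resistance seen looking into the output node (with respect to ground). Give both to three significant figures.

V_th = 4.70 V, R_th = 136 kΩ

V_th is the open-circuit tap voltage: 6.21 × 560/(180 + 560) = 4.70 V.
With the supply zeroed, R_s and R_g appear in parallel from the tap: R_th = R_s‖R_g = (180 × 560)/740.0 = 136 kΩ.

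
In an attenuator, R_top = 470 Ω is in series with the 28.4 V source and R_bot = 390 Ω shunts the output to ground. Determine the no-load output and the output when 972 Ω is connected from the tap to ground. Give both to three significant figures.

Unloaded: 12.9 V; loaded: 10.6 V

Open-circuit: V = 28.4 × 390/(470 + 390) = 12.9 V.
With the load, R_bot becomes R_bot‖R_L = 278.3 Ω, so V = 28.4 × 278.3/748.3 = 10.6 V.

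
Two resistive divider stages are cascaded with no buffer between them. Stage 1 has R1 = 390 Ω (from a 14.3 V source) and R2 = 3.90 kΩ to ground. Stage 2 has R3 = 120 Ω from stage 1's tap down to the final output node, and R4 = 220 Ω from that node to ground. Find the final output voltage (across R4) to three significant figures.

V_out ≈ 4.12 V

Stage 2 presents R3+R4 = 340.0 Ω as a load on stage 1's tap.
Stage 1's lower leg becomes R2‖(R3+R4) = 312.7 Ω, so V_mid = 14.3 × 312.7/702.7 = 6.364 V.
Stage 2 is itself unloaded: V_out = V_mid × R4/(R3+R4) = 6.364 × 220/340.0 = 4.12 V.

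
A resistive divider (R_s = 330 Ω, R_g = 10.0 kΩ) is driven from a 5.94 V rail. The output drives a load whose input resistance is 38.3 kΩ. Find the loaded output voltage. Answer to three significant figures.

The load sits in parallel with R_g: R_g‖R_L = (10000 × 38300) / (10000 + 38300) = 7930 Ω.
V_out = 5.94 × 7930 / (330 + 7930) = 5.94 × 7930/8260 = 5.70 V.

V_out ≈ 5.70 V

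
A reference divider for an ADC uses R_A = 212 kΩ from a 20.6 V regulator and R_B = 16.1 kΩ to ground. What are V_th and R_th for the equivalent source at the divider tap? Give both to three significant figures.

V_th = 1.45 V, R_th = 15.0 kΩ

V_th is the open-circuit tap voltage: 20.6 × 16.1/(212 + 16.1) = 1.45 V.
With the supply zeroed, R_A and R_B appear in parallel from the tap: R_th = R_A‖R_B = (212 × 16.1)/228.1 = 15.0 kΩ.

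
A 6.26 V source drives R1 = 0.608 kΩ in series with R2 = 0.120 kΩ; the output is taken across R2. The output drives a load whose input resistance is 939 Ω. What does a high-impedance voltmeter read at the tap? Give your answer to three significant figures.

V_out ≈ 0.932 V

The load sits in parallel with R2: R2‖R_L = (120 × 939) / (120 + 939) = 106.4 Ω.
V_out = 6.26 × 106.4 / (608 + 106.4) = 6.26 × 106.4/714.4 = 0.932 V.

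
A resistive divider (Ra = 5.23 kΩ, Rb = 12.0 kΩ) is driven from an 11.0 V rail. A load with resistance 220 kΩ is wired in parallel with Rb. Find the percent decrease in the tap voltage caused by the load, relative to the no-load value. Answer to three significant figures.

1.63 %

The divider's output (Thévenin) resistance is Ra‖Rb = 3.642 kΩ.
Fractional drop under load = R_th/(R_th + R_L) = 3.642 / (3.642 + 220) = 0.01629.
So the output falls by 1.63 %.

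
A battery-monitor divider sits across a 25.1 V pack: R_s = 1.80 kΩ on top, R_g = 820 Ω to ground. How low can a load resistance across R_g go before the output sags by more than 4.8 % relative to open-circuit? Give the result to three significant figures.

R_L(min) ≈ 11.2 kΩ

Output resistance R_th = R_s‖R_g = (1800 × 820)/2620 = 563.4 Ω.
The fractional drop is R_th/(R_th + R_L); requiring this ≤ 0.0480 gives R_L ≥ R_th(1/0.0480 − 1) = 563.4 × 19.83 = 11.2 kΩ.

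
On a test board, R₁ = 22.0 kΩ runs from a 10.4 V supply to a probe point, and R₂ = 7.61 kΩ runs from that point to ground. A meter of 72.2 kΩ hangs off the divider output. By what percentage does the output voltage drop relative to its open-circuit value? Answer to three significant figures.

The divider's output (Thévenin) resistance is R₁‖R₂ = 5.654 kΩ.
Fractional drop under load = R_th/(R_th + R_L) = 5.654 / (5.654 + 72.2) = 0.07263.
So the output falls by 7.26 %.

7.26 %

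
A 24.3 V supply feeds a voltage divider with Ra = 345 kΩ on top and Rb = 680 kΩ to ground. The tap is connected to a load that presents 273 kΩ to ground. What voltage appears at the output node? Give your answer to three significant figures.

V_out ≈ 8.77 V

The load sits in parallel with Rb: Rb‖R_L = (680 × 273) / (680 + 273) = 194.8 kΩ.
V_out = 24.3 × 194.8 / (345 + 194.8) = 24.3 × 194.8/539.8 = 8.77 V.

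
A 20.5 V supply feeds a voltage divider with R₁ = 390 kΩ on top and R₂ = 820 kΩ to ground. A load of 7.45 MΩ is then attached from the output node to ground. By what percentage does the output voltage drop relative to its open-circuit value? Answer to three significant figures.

3.43 %

The divider's output (Thévenin) resistance is R₁‖R₂ = 264.3 kΩ.
Fractional drop under load = R_th/(R_th + R_L) = 264.3 / (264.3 + 7450) = 0.03426.
So the output falls by 3.43 %.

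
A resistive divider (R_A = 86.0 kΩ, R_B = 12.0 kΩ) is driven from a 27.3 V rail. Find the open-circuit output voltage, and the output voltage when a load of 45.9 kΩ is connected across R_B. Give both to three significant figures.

Unloaded: 3.34 V; loaded: 2.72 V

Open-circuit: V = 27.3 × 12.0/(86.0 + 12.0) = 3.34 V.
With the load, R_B becomes R_B‖R_L = 9.513 kΩ, so V = 27.3 × 9.513/95.51 = 2.72 V.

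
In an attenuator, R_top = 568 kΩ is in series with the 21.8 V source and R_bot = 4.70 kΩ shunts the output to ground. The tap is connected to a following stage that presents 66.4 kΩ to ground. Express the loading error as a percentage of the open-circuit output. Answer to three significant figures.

The divider's output (Thévenin) resistance is R_top‖R_bot = 4.661 kΩ.
Fractional drop under load = R_th/(R_th + R_L) = 4.661 / (4.661 + 66.4) = 0.06560.
So the output falls by 6.56 %.

6.56 %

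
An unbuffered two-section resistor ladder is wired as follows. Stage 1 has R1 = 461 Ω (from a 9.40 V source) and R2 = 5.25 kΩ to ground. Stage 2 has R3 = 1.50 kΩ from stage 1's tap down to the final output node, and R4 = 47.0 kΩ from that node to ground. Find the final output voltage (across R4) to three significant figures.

V_out ≈ 8.30 V

Stage 2 presents R3+R4 = 48500 Ω as a load on stage 1's tap.
Stage 1's lower leg becomes R2‖(R3+R4) = 4737 Ω, so V_mid = 9.40 × 4737/5198 = 8.566 V.
Stage 2 is itself unloaded: V_out = V_mid × R4/(R3+R4) = 8.566 × 47000/48500 = 8.30 V.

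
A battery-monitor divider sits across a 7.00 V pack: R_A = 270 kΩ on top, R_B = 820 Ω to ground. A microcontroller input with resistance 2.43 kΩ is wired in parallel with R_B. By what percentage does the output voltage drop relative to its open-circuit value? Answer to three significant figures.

Unloaded V = 7.00 × 820/270800 = 0.02119 V.
Loaded: R_B‖R_L = 613.1 Ω, giving V = 7.00 × 613.1/270600 = 0.01586 V.
Drop = (0.02119 − 0.01586) / 0.02119 = 25.2 %.

25.2 %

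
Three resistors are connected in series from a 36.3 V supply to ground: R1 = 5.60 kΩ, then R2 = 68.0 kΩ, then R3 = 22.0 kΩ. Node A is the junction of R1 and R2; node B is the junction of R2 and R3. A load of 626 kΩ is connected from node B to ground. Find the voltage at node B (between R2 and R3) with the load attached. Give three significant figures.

V ≈ 8.13 V

At node B, R3 is in parallel with the load: R3‖R_L = 21.25 kΩ.
Below node A the resistance is R2 + (R3‖R_L) = 89.25 kΩ, so V_A = 36.3 × 89.25/94.85 = 34.16 V.
Then V_B = V_A × (R3‖R_L)/(R2 + R3‖R_L) = 34.16 × 21.25/89.25 = 8.13 V.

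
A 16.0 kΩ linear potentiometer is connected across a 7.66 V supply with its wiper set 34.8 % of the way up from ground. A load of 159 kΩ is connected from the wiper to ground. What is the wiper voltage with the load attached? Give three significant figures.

The wiper splits the pot into (1−α)R = 10.43 kΩ above and αR = 5.568 kΩ below.
Lower section ‖ load = 5.380 kΩ.
V_wiper = 7.66 × 5.380/(10.43 + 5.380) = 2.61 V.

V ≈ 2.61 V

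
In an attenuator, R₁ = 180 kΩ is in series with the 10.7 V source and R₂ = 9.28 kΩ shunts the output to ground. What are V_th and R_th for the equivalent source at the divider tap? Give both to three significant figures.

V_th = 0.525 V, R_th = 8.83 kΩ

V_th is the open-circuit tap voltage: 10.7 × 9.28/(180 + 9.28) = 0.525 V.
With the supply zeroed, R₁ and R₂ appear in parallel from the tap: R_th = R₁‖R₂ = (180 × 9.28)/189.3 = 8.83 kΩ.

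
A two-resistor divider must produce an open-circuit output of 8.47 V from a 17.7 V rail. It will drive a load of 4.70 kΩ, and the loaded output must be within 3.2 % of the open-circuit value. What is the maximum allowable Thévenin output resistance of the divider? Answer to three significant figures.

R_th ≤ 155 Ω

Loading drop = R_th/(R_th + R_L) ≤ 0.0320, so R_th ≤ R_L · ε/(1−ε) = 4.70 kΩ × 0.0320/0.9680 = 155 Ω.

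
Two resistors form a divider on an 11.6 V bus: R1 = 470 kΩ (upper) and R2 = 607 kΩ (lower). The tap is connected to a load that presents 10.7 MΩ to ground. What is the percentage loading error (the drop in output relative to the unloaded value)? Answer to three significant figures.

2.42 %

The divider's output (Thévenin) resistance is R1‖R2 = 264.9 kΩ.
Fractional drop under load = R_th/(R_th + R_L) = 264.9 / (264.9 + 10700) = 0.02416.
So the output falls by 2.42 %.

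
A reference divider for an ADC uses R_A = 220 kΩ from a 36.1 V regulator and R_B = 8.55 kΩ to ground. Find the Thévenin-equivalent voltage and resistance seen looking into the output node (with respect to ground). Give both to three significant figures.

V_th = 1.35 V, R_th = 8.23 kΩ

V_th is the open-circuit tap voltage: 36.1 × 8.55/(220 + 8.55) = 1.35 V.
With the supply zeroed, R_A and R_B appear in parallel from the tap: R_th = R_A‖R_B = (220 × 8.55)/228.6 = 8.23 kΩ.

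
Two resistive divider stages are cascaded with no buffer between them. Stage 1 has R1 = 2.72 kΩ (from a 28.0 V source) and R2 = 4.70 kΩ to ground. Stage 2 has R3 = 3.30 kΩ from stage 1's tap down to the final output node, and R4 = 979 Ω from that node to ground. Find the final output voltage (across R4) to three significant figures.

Stage 2 presents R3+R4 = 4279 Ω as a load on stage 1's tap.
Stage 1's lower leg becomes R2‖(R3+R4) = 2240 Ω, so V_mid = 28.0 × 2240/4960 = 12.64 V.
Stage 2 is itself unloaded: V_out = V_mid × R4/(R3+R4) = 12.64 × 979/4279 = 2.89 V.

V_out ≈ 2.89 V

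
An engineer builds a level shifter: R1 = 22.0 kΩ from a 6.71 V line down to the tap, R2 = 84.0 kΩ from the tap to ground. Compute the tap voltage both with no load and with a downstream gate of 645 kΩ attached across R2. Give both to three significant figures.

Unloaded: 5.32 V; loaded: 5.18 V

Open-circuit: V = 6.71 × 84.0/(22.0 + 84.0) = 5.32 V.
With the load, R2 becomes R2‖R_L = 74.32 kΩ, so V = 6.71 × 74.32/96.32 = 5.18 V.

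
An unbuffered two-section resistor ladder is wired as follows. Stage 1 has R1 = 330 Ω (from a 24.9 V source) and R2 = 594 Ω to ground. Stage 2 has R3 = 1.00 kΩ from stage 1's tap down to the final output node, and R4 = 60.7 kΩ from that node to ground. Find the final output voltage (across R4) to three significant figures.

V_out ≈ 15.7 V

Stage 2 presents R3+R4 = 61700 Ω as a load on stage 1's tap.
Stage 1's lower leg becomes R2‖(R3+R4) = 588.3 Ω, so V_mid = 24.9 × 588.3/918.3 = 15.95 V.
Stage 2 is itself unloaded: V_out = V_mid × R4/(R3+R4) = 15.95 × 60700/61700 = 15.7 V.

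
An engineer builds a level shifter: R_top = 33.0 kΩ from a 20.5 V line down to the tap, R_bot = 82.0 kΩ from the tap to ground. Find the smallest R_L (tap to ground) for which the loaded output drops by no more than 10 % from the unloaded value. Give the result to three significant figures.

R_L(min) ≈ 212 kΩ

Output resistance R_th = R_top‖R_bot = (33.0 × 82.0)/115.0 = 23.53 kΩ.
The fractional drop is R_th/(R_th + R_L); requiring this ≤ 0.100 gives R_L ≥ R_th(1/0.100 − 1) = 23.53 × 9.000 = 212 kΩ.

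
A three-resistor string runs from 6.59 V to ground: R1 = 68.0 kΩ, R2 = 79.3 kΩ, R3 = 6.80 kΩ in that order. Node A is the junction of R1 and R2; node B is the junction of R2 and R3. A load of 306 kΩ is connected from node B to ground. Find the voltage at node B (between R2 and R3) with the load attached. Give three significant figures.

At node B, R3 is in parallel with the load: R3‖R_L = 6.652 kΩ.
Below node A the resistance is R2 + (R3‖R_L) = 85.95 kΩ, so V_A = 6.59 × 85.95/154.0 = 3.679 V.
Then V_B = V_A × (R3‖R_L)/(R2 + R3‖R_L) = 3.679 × 6.652/85.95 = 0.285 V.

V ≈ 0.285 V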